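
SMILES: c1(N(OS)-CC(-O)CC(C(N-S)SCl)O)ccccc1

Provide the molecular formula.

Heavy atoms from the SMILES: 11 C, 1 Cl, 2 N, 3 O, 3 S.
Implicit hydrogens by atom environment:
  5 × C (aromatic): 1 H each → 5
  3 × C: 1 H each → 3
  2 × C: 2 H each → 4
  2 × O: 1 H each → 2
  2 × S: 1 H each → 2
  1 × C (aromatic): no H
  1 × Cl: no H
  1 × N: 1 H
  1 × N: no H
  1 × O: no H
  1 × S: no H
  Total hydrogens = 17.
Molecular formula: C11H17ClN2O3S3

C11H17ClN2O3S3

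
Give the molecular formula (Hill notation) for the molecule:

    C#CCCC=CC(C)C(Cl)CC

C11H17Cl

Heavy atoms from the SMILES: 11 C, 1 Cl.
Implicit hydrogens by atom environment:
  5 × C: 1 H each → 5
  3 × C: 2 H each → 6
  2 × C: 3 H each → 6
  1 × C: no H
  1 × Cl: no H
  Total hydrogens = 17.
Molecular formula: C11H17Cl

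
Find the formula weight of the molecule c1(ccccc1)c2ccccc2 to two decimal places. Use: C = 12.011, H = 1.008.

Molecular formula: C12H10.
M = 12×12.011 + 10×1.008 = 154.21 g/mol.

154.21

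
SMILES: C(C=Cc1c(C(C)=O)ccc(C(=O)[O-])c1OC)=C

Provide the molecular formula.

Heavy atoms from the SMILES: 14 C, 4 O.
Implicit hydrogens by atom environment:
  4 × C (aromatic): no H
  3 × C: 1 H each → 3
  3 × O: no H
  2 × C: 3 H each → 6
  2 × C (aromatic): 1 H each → 2
  2 × C: no H
  1 × C: 2 H
  1 × O (charge -1): no H
  Total hydrogens = 13.
Net charge -1.
Molecular formula: C14H13O4-

C14H13O4-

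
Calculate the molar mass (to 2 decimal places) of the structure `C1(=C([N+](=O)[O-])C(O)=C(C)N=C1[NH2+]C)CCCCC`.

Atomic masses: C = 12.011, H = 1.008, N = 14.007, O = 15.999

254.31

Molecular formula: C12H20N3O3+.
M = 12×12.011 + 20×1.008 + 3×14.007 + 3×15.999 = 254.31 g/mol.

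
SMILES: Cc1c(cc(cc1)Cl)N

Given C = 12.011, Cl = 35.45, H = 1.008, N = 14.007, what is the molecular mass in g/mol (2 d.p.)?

141.60

Molecular formula: C7H8ClN.
M = 7×12.011 + 1×35.45 + 8×1.008 + 1×14.007 = 141.60 g/mol.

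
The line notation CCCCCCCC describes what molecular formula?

Heavy atoms from the SMILES: 8 C.
Implicit hydrogens by atom environment:
  6 × C: 2 H each → 12
  2 × C: 3 H each → 6
  Total hydrogens = 18.
Molecular formula: C8H18

C8H18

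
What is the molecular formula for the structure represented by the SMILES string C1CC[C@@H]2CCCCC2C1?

C10H18

Heavy atoms from the SMILES: 10 C.
Implicit hydrogens by atom environment:
  8 × C: 2 H each → 16
  2 × C: 1 H each → 2
  Total hydrogens = 18.
Molecular formula: C10H18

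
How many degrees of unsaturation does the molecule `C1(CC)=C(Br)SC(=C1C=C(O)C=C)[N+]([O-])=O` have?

6

Molecular formula from the SMILES: C10H10BrNO3S.
DoU = (2C + 2 + N − H − X)/2 = (2·10 + 2 + 1 − 10 − 1)/2 = 12/2 = 6.
(Structurally: 1 ring(s) + 5 π bond(s) = 6.)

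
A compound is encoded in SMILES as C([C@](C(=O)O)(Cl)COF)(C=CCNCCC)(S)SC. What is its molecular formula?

C11H19ClFNO3S2

Heavy atoms from the SMILES: 11 C, 1 Cl, 1 F, 1 N, 3 O, 2 S.
Implicit hydrogens by atom environment:
  4 × C: 2 H each → 8
  3 × C: no H
  2 × C: 3 H each → 6
  2 × C: 1 H each → 2
  2 × O: no H
  1 × Cl: no H
  1 × F: no H
  1 × N: 1 H
  1 × O: 1 H
  1 × S: 1 H
  1 × S: no H
  Total hydrogens = 19.
Molecular formula: C11H19ClFNO3S2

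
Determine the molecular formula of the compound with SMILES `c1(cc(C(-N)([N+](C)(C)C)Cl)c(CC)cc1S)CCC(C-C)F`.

C17H29ClFN2S+

Heavy atoms from the SMILES: 17 C, 1 Cl, 1 F, 2 N, 1 S.
Implicit hydrogens by atom environment:
  5 × C: 3 H each → 15
  4 × C: 2 H each → 8
  4 × C (aromatic): no H
  2 × C (aromatic): 1 H each → 2
  1 × C: 1 H
  1 × C: no H
  1 × Cl: no H
  1 × F: no H
  1 × N: 2 H
  1 × N (charge +1): no H
  1 × S: 1 H
  Total hydrogens = 29.
Net charge +1.
Molecular formula: C17H29ClFN2S+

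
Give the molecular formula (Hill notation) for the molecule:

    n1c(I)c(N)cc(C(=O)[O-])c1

Heavy atoms from the SMILES: 6 C, 1 I, 2 N, 2 O.
Implicit hydrogens by atom environment:
  3 × C (aromatic): no H
  2 × C (aromatic): 1 H each → 2
  1 × C: no H
  1 × I: no H
  1 × N: 2 H
  1 × N (aromatic): no H
  1 × O: no H
  1 × O (charge -1): no H
  Total hydrogens = 4.
Net charge -1.
Molecular formula: C6H4IN2O2-

C6H4IN2O2-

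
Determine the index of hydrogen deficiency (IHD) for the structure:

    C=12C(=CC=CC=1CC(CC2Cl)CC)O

5

Molecular formula from the SMILES: C12H15ClO.
DoU = (2C + 2 + N − H − X)/2 = (2·12 + 2 + 0 − 15 − 1)/2 = 10/2 = 5.
(Structurally: 2 ring(s) + 3 π bond(s) = 5.)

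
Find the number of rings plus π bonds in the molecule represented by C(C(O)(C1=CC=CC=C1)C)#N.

Molecular formula from the SMILES: C9H9NO.
DoU = (2C + 2 + N − H − X)/2 = (2·9 + 2 + 1 − 9 − 0)/2 = 12/2 = 6.
(Structurally: 1 ring(s) + 5 π bond(s) = 6.)

6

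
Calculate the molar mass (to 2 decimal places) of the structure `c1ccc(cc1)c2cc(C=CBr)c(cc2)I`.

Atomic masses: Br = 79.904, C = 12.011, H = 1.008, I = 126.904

Molecular formula: C14H10BrI.
M = 1×79.904 + 14×12.011 + 10×1.008 + 1×126.904 = 385.04 g/mol.

385.04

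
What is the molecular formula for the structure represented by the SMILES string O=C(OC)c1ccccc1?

C8H8O2

Heavy atoms from the SMILES: 8 C, 2 O.
Implicit hydrogens by atom environment:
  5 × C (aromatic): 1 H each → 5
  2 × O: no H
  1 × C: 3 H
  1 × C (aromatic): no H
  1 × C: no H
  Total hydrogens = 8.
Molecular formula: C8H8O2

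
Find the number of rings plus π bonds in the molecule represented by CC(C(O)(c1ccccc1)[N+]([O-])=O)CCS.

5

Molecular formula from the SMILES: C11H15NO3S.
DoU = (2C + 2 + N − H − X)/2 = (2·11 + 2 + 1 − 15 − 0)/2 = 10/2 = 5.
(Structurally: 1 ring(s) + 4 π bond(s) = 5.)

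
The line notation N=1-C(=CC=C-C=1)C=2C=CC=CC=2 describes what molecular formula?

C11H9N

Heavy atoms from the SMILES: 11 C, 1 N.
Implicit hydrogens by atom environment:
  9 × C (aromatic): 1 H each → 9
  2 × C (aromatic): no H
  1 × N (aromatic): no H
  Total hydrogens = 9.
Molecular formula: C11H9N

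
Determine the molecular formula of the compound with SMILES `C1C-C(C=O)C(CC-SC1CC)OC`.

Heavy atoms from the SMILES: 11 C, 2 O, 1 S.
Implicit hydrogens by atom environment:
  5 × C: 2 H each → 10
  4 × C: 1 H each → 4
  2 × C: 3 H each → 6
  2 × O: no H
  1 × S: no H
  Total hydrogens = 20.
Molecular formula: C11H20O2S

C11H20O2S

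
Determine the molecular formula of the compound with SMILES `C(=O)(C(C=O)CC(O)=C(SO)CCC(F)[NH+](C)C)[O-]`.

Heavy atoms from the SMILES: 11 C, 1 F, 1 N, 5 O, 1 S.
Implicit hydrogens by atom environment:
  3 × C: 2 H each → 6
  3 × C: 1 H each → 3
  3 × C: no H
  2 × C: 3 H each → 6
  2 × O: 1 H each → 2
  2 × O: no H
  1 × F: no H
  1 × N (charge +1): 1 H
  1 × O (charge -1): no H
  1 × S: no H
  Total hydrogens = 18.
Molecular formula: C11H18FNO5S

C11H18FNO5S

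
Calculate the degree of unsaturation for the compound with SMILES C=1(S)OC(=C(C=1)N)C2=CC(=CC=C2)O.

Molecular formula from the SMILES: C10H9NO2S.
DoU = (2C + 2 + N − H − X)/2 = (2·10 + 2 + 1 − 9 − 0)/2 = 14/2 = 7.
(Structurally: 2 ring(s) + 5 π bond(s) = 7.)

7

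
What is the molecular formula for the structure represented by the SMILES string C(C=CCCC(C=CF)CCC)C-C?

C13H23F

Heavy atoms from the SMILES: 13 C, 1 F.
Implicit hydrogens by atom environment:
  6 × C: 2 H each → 12
  5 × C: 1 H each → 5
  2 × C: 3 H each → 6
  1 × F: no H
  Total hydrogens = 23.
Molecular formula: C13H23F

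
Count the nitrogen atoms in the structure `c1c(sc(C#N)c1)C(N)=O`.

2

The symbol for nitrogen appears 2 times in the SMILES.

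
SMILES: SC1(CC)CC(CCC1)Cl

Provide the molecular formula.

C8H15ClS

Heavy atoms from the SMILES: 8 C, 1 Cl, 1 S.
Implicit hydrogens by atom environment:
  5 × C: 2 H each → 10
  1 × C: 3 H
  1 × C: 1 H
  1 × C: no H
  1 × Cl: no H
  1 × S: 1 H
  Total hydrogens = 15.
Molecular formula: C8H15ClS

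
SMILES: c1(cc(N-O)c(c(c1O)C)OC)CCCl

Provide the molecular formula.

Heavy atoms from the SMILES: 10 C, 1 Cl, 1 N, 3 O.
Implicit hydrogens by atom environment:
  5 × C (aromatic): no H
  2 × C: 3 H each → 6
  2 × C: 2 H each → 4
  2 × O: 1 H each → 2
  1 × C (aromatic): 1 H
  1 × Cl: no H
  1 × N: 1 H
  1 × O: no H
  Total hydrogens = 14.
Molecular formula: C10H14ClNO3

C10H14ClNO3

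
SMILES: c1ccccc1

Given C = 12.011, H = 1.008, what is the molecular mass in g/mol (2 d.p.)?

78.11

Molecular formula: C6H6.
M = 6×12.011 + 6×1.008 = 78.11 g/mol.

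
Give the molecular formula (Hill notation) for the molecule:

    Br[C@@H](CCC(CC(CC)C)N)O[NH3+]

C9H22BrN2O+

Heavy atoms from the SMILES: 1 Br, 9 C, 2 N, 1 O.
Implicit hydrogens by atom environment:
  4 × C: 2 H each → 8
  3 × C: 1 H each → 3
  2 × C: 3 H each → 6
  1 × Br: no H
  1 × N (charge +1): 3 H
  1 × N: 2 H
  1 × O: no H
  Total hydrogens = 22.
Net charge +1.
Molecular formula: C9H22BrN2O+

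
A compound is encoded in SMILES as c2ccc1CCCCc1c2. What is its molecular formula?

Heavy atoms from the SMILES: 10 C.
Implicit hydrogens by atom environment:
  4 × C: 2 H each → 8
  4 × C (aromatic): 1 H each → 4
  2 × C (aromatic): no H
  Total hydrogens = 12.
Molecular formula: C10H12

C10H12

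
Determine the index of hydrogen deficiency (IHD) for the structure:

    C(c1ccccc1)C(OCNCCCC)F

Molecular formula from the SMILES: C13H20FNO.
DoU = (2C + 2 + N − H − X)/2 = (2·13 + 2 + 1 − 20 − 1)/2 = 8/2 = 4.
(Structurally: 1 ring(s) + 3 π bond(s) = 4.)

4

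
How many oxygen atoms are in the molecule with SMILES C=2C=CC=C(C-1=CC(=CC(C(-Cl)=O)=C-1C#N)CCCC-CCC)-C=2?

The symbol for oxygen appears 1 time in the SMILES.

1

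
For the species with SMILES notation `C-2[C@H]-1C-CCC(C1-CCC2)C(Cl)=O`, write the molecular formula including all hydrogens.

Heavy atoms from the SMILES: 11 C, 1 Cl, 1 O.
Implicit hydrogens by atom environment:
  7 × C: 2 H each → 14
  3 × C: 1 H each → 3
  1 × C: no H
  1 × Cl: no H
  1 × O: no H
  Total hydrogens = 17.
Molecular formula: C11H17ClO

C11H17ClO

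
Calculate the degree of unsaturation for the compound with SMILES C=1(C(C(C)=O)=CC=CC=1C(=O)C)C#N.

Molecular formula from the SMILES: C11H9NO2.
DoU = (2C + 2 + N − H − X)/2 = (2·11 + 2 + 1 − 9 − 0)/2 = 16/2 = 8.
(Structurally: 1 ring(s) + 7 π bond(s) = 8.)

8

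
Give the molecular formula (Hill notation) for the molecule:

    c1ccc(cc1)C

C7H8

Heavy atoms from the SMILES: 7 C.
Implicit hydrogens by atom environment:
  5 × C (aromatic): 1 H each → 5
  1 × C: 3 H
  1 × C (aromatic): no H
  Total hydrogens = 8.
Molecular formula: C7H8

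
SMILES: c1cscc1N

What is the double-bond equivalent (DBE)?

Molecular formula from the SMILES: C4H5NS.
DoU = (2C + 2 + N − H − X)/2 = (2·4 + 2 + 1 − 5 − 0)/2 = 6/2 = 3.
(Structurally: 1 ring(s) + 2 π bond(s) = 3.)

3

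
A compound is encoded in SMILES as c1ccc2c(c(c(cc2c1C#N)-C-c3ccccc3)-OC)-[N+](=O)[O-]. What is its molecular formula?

C19H14N2O3

Heavy atoms from the SMILES: 19 C, 2 N, 3 O.
Implicit hydrogens by atom environment:
  9 × C (aromatic): 1 H each → 9
  7 × C (aromatic): no H
  2 × O: no H
  1 × C: 3 H
  1 × C: 2 H
  1 × C: no H
  1 × N: no H
  1 × N (charge +1): no H
  1 × O (charge -1): no H
  Total hydrogens = 14.
Molecular formula: C19H14N2O3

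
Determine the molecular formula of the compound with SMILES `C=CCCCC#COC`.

Heavy atoms from the SMILES: 8 C, 1 O.
Implicit hydrogens by atom environment:
  4 × C: 2 H each → 8
  2 × C: no H
  1 × C: 3 H
  1 × C: 1 H
  1 × O: no H
  Total hydrogens = 12.
Molecular formula: C8H12O

C8H12O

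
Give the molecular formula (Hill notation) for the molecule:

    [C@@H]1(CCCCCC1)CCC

C10H20

Heavy atoms from the SMILES: 10 C.
Implicit hydrogens by atom environment:
  8 × C: 2 H each → 16
  1 × C: 3 H
  1 × C: 1 H
  Total hydrogens = 20.
Molecular formula: C10H20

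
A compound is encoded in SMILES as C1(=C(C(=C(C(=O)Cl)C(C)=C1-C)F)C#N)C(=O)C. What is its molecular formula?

Heavy atoms from the SMILES: 12 C, 1 Cl, 1 F, 1 N, 2 O.
Implicit hydrogens by atom environment:
  6 × C (aromatic): no H
  3 × C: 3 H each → 9
  3 × C: no H
  2 × O: no H
  1 × Cl: no H
  1 × F: no H
  1 × N: no H
  Total hydrogens = 9.
Molecular formula: C12H9ClFNO2

C12H9ClFNO2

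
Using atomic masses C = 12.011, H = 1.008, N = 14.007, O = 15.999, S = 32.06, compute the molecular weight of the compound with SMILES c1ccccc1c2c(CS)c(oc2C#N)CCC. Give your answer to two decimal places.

257.35

Molecular formula: C15H15NOS.
M = 15×12.011 + 15×1.008 + 1×14.007 + 1×15.999 + 1×32.06 = 257.35 g/mol.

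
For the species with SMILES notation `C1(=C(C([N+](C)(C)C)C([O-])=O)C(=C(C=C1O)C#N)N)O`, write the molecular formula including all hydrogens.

Heavy atoms from the SMILES: 12 C, 3 N, 4 O.
Implicit hydrogens by atom environment:
  5 × C (aromatic): no H
  3 × C: 3 H each → 9
  2 × C: no H
  2 × O: 1 H each → 2
  1 × C (aromatic): 1 H
  1 × C: 1 H
  1 × N: 2 H
  1 × N: no H
  1 × N (charge +1): no H
  1 × O: no H
  1 × O (charge -1): no H
  Total hydrogens = 15.
Molecular formula: C12H15N3O4

C12H15N3O4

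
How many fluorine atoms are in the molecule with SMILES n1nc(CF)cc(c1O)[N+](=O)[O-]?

1

The symbol for fluorine appears 1 time in the SMILES.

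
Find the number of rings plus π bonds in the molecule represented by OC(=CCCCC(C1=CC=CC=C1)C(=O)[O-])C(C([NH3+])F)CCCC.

Molecular formula from the SMILES: C19H28FNO3.
DoU = (2C + 2 + N − H − X)/2 = (2·19 + 2 + 1 − 28 − 1)/2 = 12/2 = 6.
(Structurally: 1 ring(s) + 5 π bond(s) = 6.)

6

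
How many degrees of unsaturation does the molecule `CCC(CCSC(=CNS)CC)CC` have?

Molecular formula from the SMILES: C11H23NS2.
DoU = (2C + 2 + N − H − X)/2 = (2·11 + 2 + 1 − 23 − 0)/2 = 2/2 = 1.
(Structurally: 0 ring(s) + 1 π bond(s) = 1.)

1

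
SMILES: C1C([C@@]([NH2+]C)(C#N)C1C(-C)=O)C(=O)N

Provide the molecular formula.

C9H14N3O2+

Heavy atoms from the SMILES: 9 C, 3 N, 2 O.
Implicit hydrogens by atom environment:
  4 × C: no H
  2 × C: 3 H each → 6
  2 × C: 1 H each → 2
  2 × O: no H
  1 × C: 2 H
  1 × N (charge +1): 2 H
  1 × N: 2 H
  1 × N: no H
  Total hydrogens = 14.
Net charge +1.
Molecular formula: C9H14N3O2+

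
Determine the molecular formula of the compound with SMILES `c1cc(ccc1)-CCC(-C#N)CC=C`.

Heavy atoms from the SMILES: 13 C, 1 N.
Implicit hydrogens by atom environment:
  5 × C (aromatic): 1 H each → 5
  4 × C: 2 H each → 8
  2 × C: 1 H each → 2
  1 × C (aromatic): no H
  1 × C: no H
  1 × N: no H
  Total hydrogens = 15.
Molecular formula: C13H15N

C13H15N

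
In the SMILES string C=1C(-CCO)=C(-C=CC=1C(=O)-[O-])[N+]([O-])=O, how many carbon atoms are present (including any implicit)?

9

The symbol for carbon appears 9 times in the SMILES.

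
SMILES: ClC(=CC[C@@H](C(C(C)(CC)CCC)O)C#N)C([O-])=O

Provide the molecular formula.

C14H21ClNO3-

Heavy atoms from the SMILES: 14 C, 1 Cl, 1 N, 3 O.
Implicit hydrogens by atom environment:
  4 × C: 2 H each → 8
  4 × C: no H
  3 × C: 3 H each → 9
  3 × C: 1 H each → 3
  1 × Cl: no H
  1 × N: no H
  1 × O: 1 H
  1 × O: no H
  1 × O (charge -1): no H
  Total hydrogens = 21.
Net charge -1.
Molecular formula: C14H21ClNO3-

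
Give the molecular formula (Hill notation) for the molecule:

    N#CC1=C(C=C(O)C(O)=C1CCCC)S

C11H13NO2S

Heavy atoms from the SMILES: 11 C, 1 N, 2 O, 1 S.
Implicit hydrogens by atom environment:
  5 × C (aromatic): no H
  3 × C: 2 H each → 6
  2 × O: 1 H each → 2
  1 × C: 3 H
  1 × C (aromatic): 1 H
  1 × C: no H
  1 × N: no H
  1 × S: 1 H
  Total hydrogens = 13.
Molecular formula: C11H13NO2S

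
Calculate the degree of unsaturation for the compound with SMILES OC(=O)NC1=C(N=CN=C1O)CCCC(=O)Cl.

6

Molecular formula from the SMILES: C9H10ClN3O4.
DoU = (2C + 2 + N − H − X)/2 = (2·9 + 2 + 3 − 10 − 1)/2 = 12/2 = 6.
(Structurally: 1 ring(s) + 5 π bond(s) = 6.)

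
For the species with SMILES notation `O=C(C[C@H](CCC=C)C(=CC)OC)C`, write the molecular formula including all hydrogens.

C12H20O2

Heavy atoms from the SMILES: 12 C, 2 O.
Implicit hydrogens by atom environment:
  4 × C: 2 H each → 8
  3 × C: 3 H each → 9
  3 × C: 1 H each → 3
  2 × C: no H
  2 × O: no H
  Total hydrogens = 20.
Molecular formula: C12H20O2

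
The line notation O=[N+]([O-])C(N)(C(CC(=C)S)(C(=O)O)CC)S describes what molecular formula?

C8H14N2O4S2

Heavy atoms from the SMILES: 8 C, 2 N, 4 O, 2 S.
Implicit hydrogens by atom environment:
  4 × C: no H
  3 × C: 2 H each → 6
  2 × O: no H
  2 × S: 1 H each → 2
  1 × C: 3 H
  1 × N: 2 H
  1 × N (charge +1): no H
  1 × O: 1 H
  1 × O (charge -1): no H
  Total hydrogens = 14.
Molecular formula: C8H14N2O4S2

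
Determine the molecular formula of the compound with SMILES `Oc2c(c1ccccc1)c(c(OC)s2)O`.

Heavy atoms from the SMILES: 11 C, 3 O, 1 S.
Implicit hydrogens by atom environment:
  5 × C (aromatic): 1 H each → 5
  5 × C (aromatic): no H
  2 × O: 1 H each → 2
  1 × C: 3 H
  1 × O: no H
  1 × S (aromatic): no H
  Total hydrogens = 10.
Molecular formula: C11H10O3S

C11H10O3S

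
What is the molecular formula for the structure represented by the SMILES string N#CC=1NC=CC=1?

C5H4N2

Heavy atoms from the SMILES: 5 C, 2 N.
Implicit hydrogens by atom environment:
  3 × C (aromatic): 1 H each → 3
  1 × C (aromatic): no H
  1 × C: no H
  1 × N (aromatic): 1 H
  1 × N: no H
  Total hydrogens = 4.
Molecular formula: C5H4N2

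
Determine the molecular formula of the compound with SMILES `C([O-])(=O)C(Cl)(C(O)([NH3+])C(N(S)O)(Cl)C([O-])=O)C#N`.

Heavy atoms from the SMILES: 6 C, 2 Cl, 3 N, 6 O, 1 S.
Implicit hydrogens by atom environment:
  6 × C: no H
  2 × Cl: no H
  2 × N: no H
  2 × O: 1 H each → 2
  2 × O: no H
  2 × O (charge -1): no H
  1 × N (charge +1): 3 H
  1 × S: 1 H
  Total hydrogens = 6.
Net charge -1.
Molecular formula: C6H6Cl2N3O6S-

C6H6Cl2N3O6S-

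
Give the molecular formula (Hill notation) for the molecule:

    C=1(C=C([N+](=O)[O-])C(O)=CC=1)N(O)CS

C7H8N2O4S

Heavy atoms from the SMILES: 7 C, 2 N, 4 O, 1 S.
Implicit hydrogens by atom environment:
  3 × C (aromatic): 1 H each → 3
  3 × C (aromatic): no H
  2 × O: 1 H each → 2
  1 × C: 2 H
  1 × N: no H
  1 × N (charge +1): no H
  1 × O: no H
  1 × O (charge -1): no H
  1 × S: 1 H
  Total hydrogens = 8.
Molecular formula: C7H8N2O4S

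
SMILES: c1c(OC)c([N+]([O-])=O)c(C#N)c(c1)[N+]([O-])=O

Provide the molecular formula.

Heavy atoms from the SMILES: 8 C, 3 N, 5 O.
Implicit hydrogens by atom environment:
  4 × C (aromatic): no H
  3 × O: no H
  2 × C (aromatic): 1 H each → 2
  2 × N (charge +1): no H
  2 × O (charge -1): no H
  1 × C: 3 H
  1 × C: no H
  1 × N: no H
  Total hydrogens = 5.
Molecular formula: C8H5N3O5

C8H5N3O5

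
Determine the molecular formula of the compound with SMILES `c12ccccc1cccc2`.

Heavy atoms from the SMILES: 10 C.
Implicit hydrogens by atom environment:
  8 × C (aromatic): 1 H each → 8
  2 × C (aromatic): no H
  Total hydrogens = 8.
Molecular formula: C10H8

C10H8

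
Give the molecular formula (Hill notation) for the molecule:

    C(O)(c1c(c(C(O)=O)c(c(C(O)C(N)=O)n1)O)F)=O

C9H7FN2O7

Heavy atoms from the SMILES: 9 C, 1 F, 2 N, 7 O.
Implicit hydrogens by atom environment:
  5 × C (aromatic): no H
  4 × O: 1 H each → 4
  3 × C: no H
  3 × O: no H
  1 × C: 1 H
  1 × F: no H
  1 × N: 2 H
  1 × N (aromatic): no H
  Total hydrogens = 7.
Molecular formula: C9H7FN2O7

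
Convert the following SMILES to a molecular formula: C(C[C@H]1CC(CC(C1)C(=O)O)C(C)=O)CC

Heavy atoms from the SMILES: 13 C, 3 O.
Implicit hydrogens by atom environment:
  6 × C: 2 H each → 12
  3 × C: 1 H each → 3
  2 × C: 3 H each → 6
  2 × C: no H
  2 × O: no H
  1 × O: 1 H
  Total hydrogens = 22.
Molecular formula: C13H22O3

C13H22O3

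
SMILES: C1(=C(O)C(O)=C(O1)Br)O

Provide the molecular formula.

Heavy atoms from the SMILES: 1 Br, 4 C, 4 O.
Implicit hydrogens by atom environment:
  4 × C (aromatic): no H
  3 × O: 1 H each → 3
  1 × Br: no H
  1 × O (aromatic): no H
  Total hydrogens = 3.
Molecular formula: C4H3BrO4

C4H3BrO4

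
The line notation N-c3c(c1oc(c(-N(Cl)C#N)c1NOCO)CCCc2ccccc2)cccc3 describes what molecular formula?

Heavy atoms from the SMILES: 21 C, 1 Cl, 4 N, 3 O.
Implicit hydrogens by atom environment:
  9 × C (aromatic): 1 H each → 9
  7 × C (aromatic): no H
  4 × C: 2 H each → 8
  2 × N: no H
  1 × C: no H
  1 × Cl: no H
  1 × N: 2 H
  1 × N: 1 H
  1 × O: 1 H
  1 × O (aromatic): no H
  1 × O: no H
  Total hydrogens = 21.
Molecular formula: C21H21ClN4O3

C21H21ClN4O3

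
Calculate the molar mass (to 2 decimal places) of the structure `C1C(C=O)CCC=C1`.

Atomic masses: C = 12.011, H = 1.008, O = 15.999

110.16

Molecular formula: C7H10O.
M = 7×12.011 + 10×1.008 + 1×15.999 = 110.16 g/mol.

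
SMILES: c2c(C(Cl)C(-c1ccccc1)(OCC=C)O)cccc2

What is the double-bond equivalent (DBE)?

9

Molecular formula from the SMILES: C17H17ClO2.
DoU = (2C + 2 + N − H − X)/2 = (2·17 + 2 + 0 − 17 − 1)/2 = 18/2 = 9.
(Structurally: 2 ring(s) + 7 π bond(s) = 9.)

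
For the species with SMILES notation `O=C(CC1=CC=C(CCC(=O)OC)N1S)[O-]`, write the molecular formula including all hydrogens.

C10H12NO4S-

Heavy atoms from the SMILES: 10 C, 1 N, 4 O, 1 S.
Implicit hydrogens by atom environment:
  3 × C: 2 H each → 6
  3 × O: no H
  2 × C (aromatic): 1 H each → 2
  2 × C (aromatic): no H
  2 × C: no H
  1 × C: 3 H
  1 × N (aromatic): no H
  1 × O (charge -1): no H
  1 × S: 1 H
  Total hydrogens = 12.
Net charge -1.
Molecular formula: C10H12NO4S-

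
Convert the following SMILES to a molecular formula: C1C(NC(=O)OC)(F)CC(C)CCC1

C10H18FNO2

Heavy atoms from the SMILES: 10 C, 1 F, 1 N, 2 O.
Implicit hydrogens by atom environment:
  5 × C: 2 H each → 10
  2 × C: 3 H each → 6
  2 × C: no H
  2 × O: no H
  1 × C: 1 H
  1 × F: no H
  1 × N: 1 H
  Total hydrogens = 18.
Molecular formula: C10H18FNO2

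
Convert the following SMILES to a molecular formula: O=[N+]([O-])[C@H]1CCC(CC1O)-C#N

C7H10N2O3

Heavy atoms from the SMILES: 7 C, 2 N, 3 O.
Implicit hydrogens by atom environment:
  3 × C: 2 H each → 6
  3 × C: 1 H each → 3
  1 × C: no H
  1 × N (charge +1): no H
  1 × N: no H
  1 × O: 1 H
  1 × O: no H
  1 × O (charge -1): no H
  Total hydrogens = 10.
Molecular formula: C7H10N2O3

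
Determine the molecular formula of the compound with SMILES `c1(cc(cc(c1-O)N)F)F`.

C6H5F2NO

Heavy atoms from the SMILES: 6 C, 2 F, 1 N, 1 O.
Implicit hydrogens by atom environment:
  4 × C (aromatic): no H
  2 × C (aromatic): 1 H each → 2
  2 × F: no H
  1 × N: 2 H
  1 × O: 1 H
  Total hydrogens = 5.
Molecular formula: C6H5F2NO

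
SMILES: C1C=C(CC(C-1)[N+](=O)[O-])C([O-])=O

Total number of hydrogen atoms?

Hydrogens are implicit in SMILES; fill each atom to its normal valence:
  3 × C: 2 H each → 6
  2 × C: 1 H each → 2
  2 × C: no H
  2 × O: no H
  2 × O (charge -1): no H
  1 × N (charge +1): no H
  Total hydrogens = 8.

8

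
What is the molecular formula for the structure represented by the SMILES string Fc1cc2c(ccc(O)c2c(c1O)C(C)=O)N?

C12H10FNO3

Heavy atoms from the SMILES: 12 C, 1 F, 1 N, 3 O.
Implicit hydrogens by atom environment:
  7 × C (aromatic): no H
  3 × C (aromatic): 1 H each → 3
  2 × O: 1 H each → 2
  1 × C: 3 H
  1 × C: no H
  1 × F: no H
  1 × N: 2 H
  1 × O: no H
  Total hydrogens = 10.
Molecular formula: C12H10FNO3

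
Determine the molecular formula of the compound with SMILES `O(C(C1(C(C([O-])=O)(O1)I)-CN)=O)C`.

C6H7INO5-

Heavy atoms from the SMILES: 6 C, 1 I, 1 N, 5 O.
Implicit hydrogens by atom environment:
  4 × C: no H
  4 × O: no H
  1 × C: 3 H
  1 × C: 2 H
  1 × I: no H
  1 × N: 2 H
  1 × O (charge -1): no H
  Total hydrogens = 7.
Net charge -1.
Molecular formula: C6H7INO5-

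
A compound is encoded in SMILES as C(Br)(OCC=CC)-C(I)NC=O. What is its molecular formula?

C7H11BrINO2

Heavy atoms from the SMILES: 1 Br, 7 C, 1 I, 1 N, 2 O.
Implicit hydrogens by atom environment:
  5 × C: 1 H each → 5
  2 × O: no H
  1 × Br: no H
  1 × C: 3 H
  1 × C: 2 H
  1 × I: no H
  1 × N: 1 H
  Total hydrogens = 11.
Molecular formula: C7H11BrINO2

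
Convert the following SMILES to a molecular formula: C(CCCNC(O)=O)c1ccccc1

Heavy atoms from the SMILES: 11 C, 1 N, 2 O.
Implicit hydrogens by atom environment:
  5 × C (aromatic): 1 H each → 5
  4 × C: 2 H each → 8
  1 × C: no H
  1 × C (aromatic): no H
  1 × N: 1 H
  1 × O: 1 H
  1 × O: no H
  Total hydrogens = 15.
Molecular formula: C11H15NO2

C11H15NO2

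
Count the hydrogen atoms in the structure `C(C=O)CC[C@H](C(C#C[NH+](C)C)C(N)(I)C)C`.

Hydrogens are implicit in SMILES; fill each atom to its normal valence:
  4 × C: 3 H each → 12
  3 × C: 2 H each → 6
  3 × C: 1 H each → 3
  3 × C: no H
  1 × I: no H
  1 × N: 2 H
  1 × N (charge +1): 1 H
  1 × O: no H
  Total hydrogens = 24.

24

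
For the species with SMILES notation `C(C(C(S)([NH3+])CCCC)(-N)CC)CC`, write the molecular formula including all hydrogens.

C11H27N2S+

Heavy atoms from the SMILES: 11 C, 2 N, 1 S.
Implicit hydrogens by atom environment:
  6 × C: 2 H each → 12
  3 × C: 3 H each → 9
  2 × C: no H
  1 × N (charge +1): 3 H
  1 × N: 2 H
  1 × S: 1 H
  Total hydrogens = 27.
Net charge +1.
Molecular formula: C11H27N2S+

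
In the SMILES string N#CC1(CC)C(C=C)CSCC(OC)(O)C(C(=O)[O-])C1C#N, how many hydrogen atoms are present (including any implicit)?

Hydrogens are implicit in SMILES; fill each atom to its normal valence:
  5 × C: no H
  4 × C: 2 H each → 8
  4 × C: 1 H each → 4
  2 × C: 3 H each → 6
  2 × N: no H
  2 × O: no H
  1 × O: 1 H
  1 × O (charge -1): no H
  1 × S: no H
  Total hydrogens = 19.

19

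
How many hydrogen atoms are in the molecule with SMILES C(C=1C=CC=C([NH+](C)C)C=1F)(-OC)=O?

13

Hydrogens are implicit in SMILES; fill each atom to its normal valence:
  3 × C: 3 H each → 9
  3 × C (aromatic): 1 H each → 3
  3 × C (aromatic): no H
  2 × O: no H
  1 × C: no H
  1 × F: no H
  1 × N (charge +1): 1 H
  Total hydrogens = 13.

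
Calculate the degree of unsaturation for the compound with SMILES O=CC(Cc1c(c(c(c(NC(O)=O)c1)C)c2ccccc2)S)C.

Molecular formula from the SMILES: C18H19NO3S.
DoU = (2C + 2 + N − H − X)/2 = (2·18 + 2 + 1 − 19 − 0)/2 = 20/2 = 10.
(Structurally: 2 ring(s) + 8 π bond(s) = 10.)

10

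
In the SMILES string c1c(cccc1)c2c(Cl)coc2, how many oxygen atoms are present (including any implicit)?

The symbol for oxygen appears 1 time in the SMILES.

1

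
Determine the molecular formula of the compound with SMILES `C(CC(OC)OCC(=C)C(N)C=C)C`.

C11H21NO2

Heavy atoms from the SMILES: 11 C, 1 N, 2 O.
Implicit hydrogens by atom environment:
  5 × C: 2 H each → 10
  3 × C: 1 H each → 3
  2 × C: 3 H each → 6
  2 × O: no H
  1 × C: no H
  1 × N: 2 H
  Total hydrogens = 21.
Molecular formula: C11H21NO2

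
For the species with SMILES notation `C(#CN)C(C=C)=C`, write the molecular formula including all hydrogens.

C6H7N

Heavy atoms from the SMILES: 6 C, 1 N.
Implicit hydrogens by atom environment:
  3 × C: no H
  2 × C: 2 H each → 4
  1 × C: 1 H
  1 × N: 2 H
  Total hydrogens = 7.
Molecular formula: C6H7N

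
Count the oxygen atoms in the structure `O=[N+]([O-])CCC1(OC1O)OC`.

5

The symbol for oxygen appears 5 times in the SMILES.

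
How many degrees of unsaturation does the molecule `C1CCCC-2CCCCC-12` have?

Molecular formula from the SMILES: C10H18.
DoU = (2C + 2 + N − H − X)/2 = (2·10 + 2 + 0 − 18 − 0)/2 = 4/2 = 2.
(Structurally: 2 ring(s) + 0 π bond(s) = 2.)

2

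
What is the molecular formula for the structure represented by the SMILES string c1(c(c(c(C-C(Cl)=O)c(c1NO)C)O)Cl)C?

Heavy atoms from the SMILES: 10 C, 2 Cl, 1 N, 3 O.
Implicit hydrogens by atom environment:
  6 × C (aromatic): no H
  2 × C: 3 H each → 6
  2 × Cl: no H
  2 × O: 1 H each → 2
  1 × C: 2 H
  1 × C: no H
  1 × N: 1 H
  1 × O: no H
  Total hydrogens = 11.
Molecular formula: C10H11Cl2NO3

C10H11Cl2NO3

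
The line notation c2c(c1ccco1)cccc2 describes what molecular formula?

Heavy atoms from the SMILES: 10 C, 1 O.
Implicit hydrogens by atom environment:
  8 × C (aromatic): 1 H each → 8
  2 × C (aromatic): no H
  1 × O (aromatic): no H
  Total hydrogens = 8.
Molecular formula: C10H8O

C10H8O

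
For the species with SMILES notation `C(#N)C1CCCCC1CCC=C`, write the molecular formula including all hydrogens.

C11H17N

Heavy atoms from the SMILES: 11 C, 1 N.
Implicit hydrogens by atom environment:
  7 × C: 2 H each → 14
  3 × C: 1 H each → 3
  1 × C: no H
  1 × N: no H
  Total hydrogens = 17.
Molecular formula: C11H17N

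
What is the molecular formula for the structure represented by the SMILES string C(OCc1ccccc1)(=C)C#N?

Heavy atoms from the SMILES: 10 C, 1 N, 1 O.
Implicit hydrogens by atom environment:
  5 × C (aromatic): 1 H each → 5
  2 × C: 2 H each → 4
  2 × C: no H
  1 × C (aromatic): no H
  1 × N: no H
  1 × O: no H
  Total hydrogens = 9.
Molecular formula: C10H9NO

C10H9NO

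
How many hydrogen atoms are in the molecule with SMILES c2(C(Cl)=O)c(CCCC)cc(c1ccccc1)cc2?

Hydrogens are implicit in SMILES; fill each atom to its normal valence:
  8 × C (aromatic): 1 H each → 8
  4 × C (aromatic): no H
  3 × C: 2 H each → 6
  1 × C: 3 H
  1 × C: no H
  1 × Cl: no H
  1 × O: no H
  Total hydrogens = 17.

17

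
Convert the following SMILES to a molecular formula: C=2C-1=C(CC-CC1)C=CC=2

Heavy atoms from the SMILES: 10 C.
Implicit hydrogens by atom environment:
  4 × C: 2 H each → 8
  4 × C (aromatic): 1 H each → 4
  2 × C (aromatic): no H
  Total hydrogens = 12.
Molecular formula: C10H12

C10H12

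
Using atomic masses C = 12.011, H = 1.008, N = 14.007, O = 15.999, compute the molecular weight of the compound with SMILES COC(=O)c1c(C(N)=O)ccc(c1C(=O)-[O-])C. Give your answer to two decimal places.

Molecular formula: C11H10NO5-.
M = 11×12.011 + 10×1.008 + 1×14.007 + 5×15.999 = 236.20 g/mol.

236.20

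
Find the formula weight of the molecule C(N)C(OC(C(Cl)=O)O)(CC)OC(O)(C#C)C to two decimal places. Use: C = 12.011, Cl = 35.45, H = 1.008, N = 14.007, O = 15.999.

265.69

Molecular formula: C10H16ClNO5.
M = 10×12.011 + 1×35.45 + 16×1.008 + 1×14.007 + 5×15.999 = 265.69 g/mol.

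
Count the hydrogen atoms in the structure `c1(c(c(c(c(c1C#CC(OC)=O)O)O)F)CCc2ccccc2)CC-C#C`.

19

Hydrogens are implicit in SMILES; fill each atom to its normal valence:
  7 × C (aromatic): no H
  5 × C (aromatic): 1 H each → 5
  4 × C: 2 H each → 8
  4 × C: no H
  2 × O: 1 H each → 2
  2 × O: no H
  1 × C: 3 H
  1 × C: 1 H
  1 × F: no H
  Total hydrogens = 19.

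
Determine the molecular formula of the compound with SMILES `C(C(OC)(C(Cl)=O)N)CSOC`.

Heavy atoms from the SMILES: 6 C, 1 Cl, 1 N, 3 O, 1 S.
Implicit hydrogens by atom environment:
  3 × O: no H
  2 × C: 3 H each → 6
  2 × C: 2 H each → 4
  2 × C: no H
  1 × Cl: no H
  1 × N: 2 H
  1 × S: no H
  Total hydrogens = 12.
Molecular formula: C6H12ClNO3S

C6H12ClNO3S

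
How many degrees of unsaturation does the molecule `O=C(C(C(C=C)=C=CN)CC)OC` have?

4

Molecular formula from the SMILES: C10H15NO2.
DoU = (2C + 2 + N − H − X)/2 = (2·10 + 2 + 1 − 15 − 0)/2 = 8/2 = 4.
(Structurally: 0 ring(s) + 4 π bond(s) = 4.)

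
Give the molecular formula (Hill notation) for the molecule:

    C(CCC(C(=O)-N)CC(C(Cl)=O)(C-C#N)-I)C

C11H16ClIN2O2

Heavy atoms from the SMILES: 11 C, 1 Cl, 1 I, 2 N, 2 O.
Implicit hydrogens by atom environment:
  5 × C: 2 H each → 10
  4 × C: no H
  2 × O: no H
  1 × C: 3 H
  1 × C: 1 H
  1 × Cl: no H
  1 × I: no H
  1 × N: 2 H
  1 × N: no H
  Total hydrogens = 16.
Molecular formula: C11H16ClIN2O2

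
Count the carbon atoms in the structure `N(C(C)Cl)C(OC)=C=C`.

6

The symbol for carbon appears 6 times in the SMILES. (Cl is a single chlorine, not C + l.)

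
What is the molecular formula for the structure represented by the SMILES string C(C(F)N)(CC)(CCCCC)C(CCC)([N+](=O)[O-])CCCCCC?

C19H39FN2O2

Heavy atoms from the SMILES: 19 C, 1 F, 2 N, 2 O.
Implicit hydrogens by atom environment:
  12 × C: 2 H each → 24
  4 × C: 3 H each → 12
  2 × C: no H
  1 × C: 1 H
  1 × F: no H
  1 × N: 2 H
  1 × N (charge +1): no H
  1 × O: no H
  1 × O (charge -1): no H
  Total hydrogens = 39.
Molecular formula: C19H39FN2O2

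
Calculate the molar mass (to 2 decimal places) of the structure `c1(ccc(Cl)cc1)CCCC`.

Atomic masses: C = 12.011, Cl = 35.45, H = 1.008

168.66

Molecular formula: C10H13Cl.
M = 10×12.011 + 1×35.45 + 13×1.008 = 168.66 g/mol.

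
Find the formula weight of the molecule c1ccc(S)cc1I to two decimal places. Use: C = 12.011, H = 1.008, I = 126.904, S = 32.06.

Molecular formula: C6H5IS.
M = 6×12.011 + 5×1.008 + 1×126.904 + 1×32.06 = 236.07 g/mol.

236.07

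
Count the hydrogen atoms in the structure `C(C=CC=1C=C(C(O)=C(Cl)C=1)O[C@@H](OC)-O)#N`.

10

Hydrogens are implicit in SMILES; fill each atom to its normal valence:
  4 × C (aromatic): no H
  3 × C: 1 H each → 3
  2 × C (aromatic): 1 H each → 2
  2 × O: 1 H each → 2
  2 × O: no H
  1 × C: 3 H
  1 × C: no H
  1 × Cl: no H
  1 × N: no H
  Total hydrogens = 10.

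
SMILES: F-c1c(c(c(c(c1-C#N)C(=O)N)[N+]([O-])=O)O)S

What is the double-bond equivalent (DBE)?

Molecular formula from the SMILES: C8H4FN3O4S.
DoU = (2C + 2 + N − H − X)/2 = (2·8 + 2 + 3 − 4 − 1)/2 = 16/2 = 8.
(Structurally: 1 ring(s) + 7 π bond(s) = 8.)

8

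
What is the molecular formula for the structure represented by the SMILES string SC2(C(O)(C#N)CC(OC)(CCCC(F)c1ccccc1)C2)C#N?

C18H21FN2O2S

Heavy atoms from the SMILES: 18 C, 1 F, 2 N, 2 O, 1 S.
Implicit hydrogens by atom environment:
  5 × C: 2 H each → 10
  5 × C (aromatic): 1 H each → 5
  5 × C: no H
  2 × N: no H
  1 × C: 3 H
  1 × C: 1 H
  1 × C (aromatic): no H
  1 × F: no H
  1 × O: 1 H
  1 × O: no H
  1 × S: 1 H
  Total hydrogens = 21.
Molecular formula: C18H21FN2O2S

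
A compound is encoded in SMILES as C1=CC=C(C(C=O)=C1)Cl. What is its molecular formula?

Heavy atoms from the SMILES: 7 C, 1 Cl, 1 O.
Implicit hydrogens by atom environment:
  4 × C (aromatic): 1 H each → 4
  2 × C (aromatic): no H
  1 × C: 1 H
  1 × Cl: no H
  1 × O: no H
  Total hydrogens = 5.
Molecular formula: C7H5ClO

C7H5ClO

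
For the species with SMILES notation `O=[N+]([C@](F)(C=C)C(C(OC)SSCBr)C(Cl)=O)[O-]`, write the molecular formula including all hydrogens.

C8H10BrClFNO4S2

Heavy atoms from the SMILES: 1 Br, 8 C, 1 Cl, 1 F, 1 N, 4 O, 2 S.
Implicit hydrogens by atom environment:
  3 × C: 1 H each → 3
  3 × O: no H
  2 × C: 2 H each → 4
  2 × C: no H
  2 × S: no H
  1 × Br: no H
  1 × C: 3 H
  1 × Cl: no H
  1 × F: no H
  1 × N (charge +1): no H
  1 × O (charge -1): no H
  Total hydrogens = 10.
Molecular formula: C8H10BrClFNO4S2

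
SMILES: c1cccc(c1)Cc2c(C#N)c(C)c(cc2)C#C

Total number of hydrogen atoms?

Hydrogens are implicit in SMILES; fill each atom to its normal valence:
  7 × C (aromatic): 1 H each → 7
  5 × C (aromatic): no H
  2 × C: no H
  1 × C: 3 H
  1 × C: 2 H
  1 × C: 1 H
  1 × N: no H
  Total hydrogens = 13.

13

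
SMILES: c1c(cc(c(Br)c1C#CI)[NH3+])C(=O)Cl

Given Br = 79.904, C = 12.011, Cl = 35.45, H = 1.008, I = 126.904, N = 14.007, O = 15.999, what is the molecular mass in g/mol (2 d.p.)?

Molecular formula: C9H5BrClINO+.
M = 1×79.904 + 9×12.011 + 1×35.45 + 5×1.008 + 1×126.904 + 1×14.007 + 1×15.999 = 385.40 g/mol.

385.40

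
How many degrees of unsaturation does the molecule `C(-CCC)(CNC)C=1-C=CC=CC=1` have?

Molecular formula from the SMILES: C12H19N.
DoU = (2C + 2 + N − H − X)/2 = (2·12 + 2 + 1 − 19 − 0)/2 = 8/2 = 4.
(Structurally: 1 ring(s) + 3 π bond(s) = 4.)

4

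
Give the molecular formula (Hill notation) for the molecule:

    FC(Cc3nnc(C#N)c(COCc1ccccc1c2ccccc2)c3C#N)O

C22H17FN4O2

Heavy atoms from the SMILES: 22 C, 1 F, 4 N, 2 O.
Implicit hydrogens by atom environment:
  9 × C (aromatic): 1 H each → 9
  7 × C (aromatic): no H
  3 × C: 2 H each → 6
  2 × C: no H
  2 × N (aromatic): no H
  2 × N: no H
  1 × C: 1 H
  1 × F: no H
  1 × O: 1 H
  1 × O: no H
  Total hydrogens = 17.
Molecular formula: C22H17FN4O2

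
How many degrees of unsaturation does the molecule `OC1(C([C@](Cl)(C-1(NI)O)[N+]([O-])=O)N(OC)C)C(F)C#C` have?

Molecular formula from the SMILES: C9H12ClFIN3O5.
DoU = (2C + 2 + N − H − X)/2 = (2·9 + 2 + 3 − 12 − 3)/2 = 8/2 = 4.
(Structurally: 1 ring(s) + 3 π bond(s) = 4.)

4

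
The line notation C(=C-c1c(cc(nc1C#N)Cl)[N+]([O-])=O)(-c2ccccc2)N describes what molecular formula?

Heavy atoms from the SMILES: 14 C, 1 Cl, 4 N, 2 O.
Implicit hydrogens by atom environment:
  6 × C (aromatic): 1 H each → 6
  5 × C (aromatic): no H
  2 × C: no H
  1 × C: 1 H
  1 × Cl: no H
  1 × N: 2 H
  1 × N (aromatic): no H
  1 × N (charge +1): no H
  1 × N: no H
  1 × O: no H
  1 × O (charge -1): no H
  Total hydrogens = 9.
Molecular formula: C14H9ClN4O2

C14H9ClN4O2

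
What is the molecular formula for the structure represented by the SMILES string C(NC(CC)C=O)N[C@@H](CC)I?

C8H17IN2O

Heavy atoms from the SMILES: 8 C, 1 I, 2 N, 1 O.
Implicit hydrogens by atom environment:
  3 × C: 2 H each → 6
  3 × C: 1 H each → 3
  2 × C: 3 H each → 6
  2 × N: 1 H each → 2
  1 × I: no H
  1 × O: no H
  Total hydrogens = 17.
Molecular formula: C8H17IN2O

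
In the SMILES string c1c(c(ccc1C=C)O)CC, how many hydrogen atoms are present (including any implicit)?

Hydrogens are implicit in SMILES; fill each atom to its normal valence:
  3 × C (aromatic): 1 H each → 3
  3 × C (aromatic): no H
  2 × C: 2 H each → 4
  1 × C: 3 H
  1 × C: 1 H
  1 × O: 1 H
  Total hydrogens = 12.

12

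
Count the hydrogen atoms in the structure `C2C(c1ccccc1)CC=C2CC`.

16

Hydrogens are implicit in SMILES; fill each atom to its normal valence:
  5 × C (aromatic): 1 H each → 5
  3 × C: 2 H each → 6
  2 × C: 1 H each → 2
  1 × C: 3 H
  1 × C: no H
  1 × C (aromatic): no H
  Total hydrogens = 16.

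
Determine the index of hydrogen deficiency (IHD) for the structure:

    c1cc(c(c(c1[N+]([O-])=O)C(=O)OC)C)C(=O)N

7

Molecular formula from the SMILES: C10H10N2O5.
DoU = (2C + 2 + N − H − X)/2 = (2·10 + 2 + 2 − 10 − 0)/2 = 14/2 = 7.
(Structurally: 1 ring(s) + 6 π bond(s) = 7.)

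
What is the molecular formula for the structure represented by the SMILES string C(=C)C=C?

Heavy atoms from the SMILES: 4 C.
Implicit hydrogens by atom environment:
  2 × C: 2 H each → 4
  2 × C: 1 H each → 2
  Total hydrogens = 6.
Molecular formula: C4H6

C4H6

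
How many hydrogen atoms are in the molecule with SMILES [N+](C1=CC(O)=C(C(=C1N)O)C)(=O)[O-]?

8

Hydrogens are implicit in SMILES; fill each atom to its normal valence:
  5 × C (aromatic): no H
  2 × O: 1 H each → 2
  1 × C: 3 H
  1 × C (aromatic): 1 H
  1 × N: 2 H
  1 × N (charge +1): no H
  1 × O: no H
  1 × O (charge -1): no H
  Total hydrogens = 8.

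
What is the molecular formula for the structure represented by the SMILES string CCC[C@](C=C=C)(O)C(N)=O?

Heavy atoms from the SMILES: 8 C, 1 N, 2 O.
Implicit hydrogens by atom environment:
  3 × C: 2 H each → 6
  3 × C: no H
  1 × C: 3 H
  1 × C: 1 H
  1 × N: 2 H
  1 × O: 1 H
  1 × O: no H
  Total hydrogens = 13.
Molecular formula: C8H13NO2

C8H13NO2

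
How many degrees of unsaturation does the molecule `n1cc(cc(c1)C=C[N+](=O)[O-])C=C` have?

Molecular formula from the SMILES: C9H8N2O2.
DoU = (2C + 2 + N − H − X)/2 = (2·9 + 2 + 2 − 8 − 0)/2 = 14/2 = 7.
(Structurally: 1 ring(s) + 6 π bond(s) = 7.)

7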